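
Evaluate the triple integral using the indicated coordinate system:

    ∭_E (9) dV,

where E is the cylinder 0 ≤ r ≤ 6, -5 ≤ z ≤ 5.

In cylindrical coordinates, x = r cos(θ), y = r sin(θ), z = z, and dV = r dr dθ dz.

The integrand becomes 9, so

    ∭_E (9) dV = ∫_{0}^{2π} ∫_{0}^{6} ∫_{-5}^{5} (9) · r dz dr dθ.

Inner (z): 90r.
Middle (r from 0 to 6): 1620.
Outer (θ): 3240π.

Therefore the triple integral equals 3240π.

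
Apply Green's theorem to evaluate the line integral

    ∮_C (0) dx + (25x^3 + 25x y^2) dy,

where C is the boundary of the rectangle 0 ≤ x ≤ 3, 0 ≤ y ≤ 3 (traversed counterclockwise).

Green's theorem converts the closed line integral into a double integral over the enclosed region D:

    ∮_C P dx + Q dy = ∬_D (∂Q/∂x - ∂P/∂y) dA.

Here P = 0, Q = 25x^3 + 25x y^2, so

    ∂Q/∂x = 75x^2 + 25y^2,    ∂P/∂y = 0,
    ∂Q/∂x - ∂P/∂y = 75x^2 + 25y^2.

D is the region 0 ≤ x ≤ 3, 0 ≤ y ≤ 3. Evaluating the double integral:

    ∬_D (75x^2 + 25y^2) dA = ∫_0^{3} ∫_0^{3} (75x^2 + 25y^2) dy dx.

Inner (y from 0 to 3): 225x^2 + 225.
Outer (x from 0 to 3): 2700.

Therefore ∮_C P dx + Q dy = 2700.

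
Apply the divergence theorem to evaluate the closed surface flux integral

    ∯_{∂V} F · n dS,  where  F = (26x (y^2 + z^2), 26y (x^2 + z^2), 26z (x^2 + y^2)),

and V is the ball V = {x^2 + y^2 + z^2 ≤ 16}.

By the divergence theorem,

    ∯_{∂V} F · n dS = ∭_V (∇ · F) dV.

Compute the divergence:
    ∇ · F = ∂F_x/∂x + ∂F_y/∂y + ∂F_z/∂z = 26y^2 + 26z^2 + 26x^2 + 26z^2 + 26x^2 + 26y^2 = 52x^2 + 52y^2 + 52z^2.

In spherical coordinates, x = ρ sin(φ) cos(θ), y = ρ sin(φ) sin(θ), z = ρ cos(φ), dV = ρ^2 sin(φ) dρ dφ dθ, with 0 ≤ ρ ≤ 4, 0 ≤ φ ≤ π, 0 ≤ θ ≤ 2π.

The integrand, after substitution and multiplying by the volume element, becomes (52ρ^2) · ρ^2 sin(φ), so

    ∭_V (∇·F) dV = ∫_0^{2π} ∫_0^{π} ∫_0^{4} (52ρ^2) · ρ^2 sin(φ) dρ dφ dθ.

Inner (ρ from 0 to 4): 53248sin(φ)/5.
Middle (φ from 0 to π): 106496/5.
Outer (θ from 0 to 2π): 212992π/5.

Therefore ∯_{∂V} F · n dS = 212992π/5.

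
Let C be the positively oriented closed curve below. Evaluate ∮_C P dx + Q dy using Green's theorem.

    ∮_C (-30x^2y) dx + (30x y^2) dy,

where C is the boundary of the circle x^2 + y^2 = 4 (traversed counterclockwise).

Green's theorem converts the closed line integral into a double integral over the enclosed region D:

    ∮_C P dx + Q dy = ∬_D (∂Q/∂x - ∂P/∂y) dA.

Here P = -30x^2y, Q = 30x y^2, so

    ∂Q/∂x = 30y^2,    ∂P/∂y = -30x^2,
    ∂Q/∂x - ∂P/∂y = 30x^2 + 30y^2.

D is the region x^2 + y^2 ≤ 4. Evaluating the double integral:

In polar coordinates (x = r cos θ, y = r sin θ, dA = r dr dθ) the integrand becomes 30r^2, so

    ∬_D (30x^2 + 30y^2) dA = ∫_0^{2π} ∫_0^{2} (30r^2) · r dr dθ.

Inner (r from 0 to 2): 120.
Outer (θ from 0 to 2π): 240π.

Therefore ∮_C P dx + Q dy = 240π.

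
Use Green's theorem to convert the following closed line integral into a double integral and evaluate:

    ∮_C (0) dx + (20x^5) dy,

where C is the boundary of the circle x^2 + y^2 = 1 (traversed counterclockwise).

Green's theorem converts the closed line integral into a double integral over the enclosed region D:

    ∮_C P dx + Q dy = ∬_D (∂Q/∂x - ∂P/∂y) dA.

Here P = 0, Q = 20x^5, so

    ∂Q/∂x = 100x^4,    ∂P/∂y = 0,
    ∂Q/∂x - ∂P/∂y = 100x^4.

D is the region x^2 + y^2 ≤ 1. Evaluating the double integral:

In polar coordinates (x = r cos θ, y = r sin θ, dA = r dr dθ) the integrand becomes 100r^4cos(θ)^4, so

    ∬_D (100x^4) dA = ∫_0^{2π} ∫_0^{1} (100r^4cos(θ)^4) · r dr dθ.

Inner (r from 0 to 1): 50cos(θ)^4/3.
Outer (θ from 0 to 2π): 25π/2.

Therefore ∮_C P dx + Q dy = 25π/2.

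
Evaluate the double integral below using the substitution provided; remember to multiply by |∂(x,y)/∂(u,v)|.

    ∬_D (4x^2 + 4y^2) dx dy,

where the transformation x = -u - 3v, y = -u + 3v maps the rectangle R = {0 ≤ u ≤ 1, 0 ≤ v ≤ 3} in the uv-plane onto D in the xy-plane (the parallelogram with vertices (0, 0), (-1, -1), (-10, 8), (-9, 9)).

Compute the Jacobian determinant of (x, y) with respect to (u, v):

    ∂(x,y)/∂(u,v) = | -1  -3 | = (-1)(3) - (-3)(-1) = -6.
                   | -1  3 |

Its absolute value is |J| = 6 (the area scaling factor).

Substituting x = -u - 3v, y = -u + 3v into the integrand,

    4x^2 + 4y^2 → 8u^2 + 72v^2,

so the integral becomes

    ∬_R (8u^2 + 72v^2) · |J| du dv = ∫_0^1 ∫_0^3 (48u^2 + 432v^2) dv du.

Inner (v): 144u^2 + 3888.
Outer (u): 3936.

Therefore ∬_D (4x^2 + 4y^2) dx dy = 3936.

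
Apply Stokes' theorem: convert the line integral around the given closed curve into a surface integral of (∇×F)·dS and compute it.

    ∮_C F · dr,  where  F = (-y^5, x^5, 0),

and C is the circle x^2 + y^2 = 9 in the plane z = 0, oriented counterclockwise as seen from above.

Let S be the flat disk x^2 + y^2 ≤ 9 in the plane z = 0, with upward unit normal n̂ = ẑ. By Stokes' theorem,

    ∮_C F · dr = ∬_S (∇ × F) · n̂ dS = ∬_D (curl F)_z dA,

where D is the disk x^2 + y^2 ≤ 9.

Compute the curl of F = (-y^5, x^5, 0):
    (∇ × F)_x = ∂F_z/∂y - ∂F_y/∂z = 0,
    (∇ × F)_y = ∂F_x/∂z - ∂F_z/∂x = 0,
    (∇ × F)_z = ∂F_y/∂x - ∂F_x/∂y = 5x^4 + 5y^4.

On z = 0, (curl F)_z = 5x^4 + 5y^4.

Convert to polar (x = r cos θ, y = r sin θ, dA = r dr dθ); the integrand becomes 5r^4(sin(θ)^4 + cos(θ)^4), so

    ∬_D (curl F)_z dA = ∫_0^{2π} ∫_0^{3} (5r^4(sin(θ)^4 + cos(θ)^4)) · r dr dθ.

Inner (r from 0 to 3): 1215sin(θ)^4/2 + 1215cos(θ)^4/2.
Outer (θ from 0 to 2π): 3645π/4.

Therefore ∮_C F · dr = 3645π/4.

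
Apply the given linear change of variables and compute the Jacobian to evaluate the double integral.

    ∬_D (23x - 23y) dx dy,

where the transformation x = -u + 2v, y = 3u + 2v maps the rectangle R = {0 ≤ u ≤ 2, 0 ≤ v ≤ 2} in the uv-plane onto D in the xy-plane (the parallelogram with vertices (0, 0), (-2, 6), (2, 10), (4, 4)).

Compute the Jacobian determinant of (x, y) with respect to (u, v):

    ∂(x,y)/∂(u,v) = | -1  2 | = (-1)(2) - (2)(3) = -8.
                   | 3  2 |

Its absolute value is |J| = 8 (the area scaling factor).

Substituting x = -u + 2v, y = 3u + 2v into the integrand,

    23x - 23y → -92u,

so the integral becomes

    ∬_R (-92u) · |J| du dv = ∫_0^2 ∫_0^2 (-736u) dv du.

Inner (v): -1472u.
Outer (u): -2944.

Therefore ∬_D (23x - 23y) dx dy = -2944.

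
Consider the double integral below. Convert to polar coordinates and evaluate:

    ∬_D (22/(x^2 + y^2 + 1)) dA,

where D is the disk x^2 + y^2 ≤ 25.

The region D is 0 ≤ r ≤ 5, 0 ≤ θ ≤ 2π in polar coordinates, where x = r cos(θ), y = r sin(θ), and dA = r dr dθ.

Under the substitution, the integrand becomes 22/(r^2 + 1), so

    ∬_D (22/(x^2 + y^2 + 1)) dA = ∫_{0}^{2π} ∫_{0}^{5} (22/(r^2 + 1)) · r dr dθ.

Inner integral (in r): ∫_{0}^{5} (22/(r^2 + 1)) · r dr = log(3670344486987776).

Outer integral (in θ): ∫_{0}^{2π} (log(3670344486987776)) dθ = 22π log(26).

Therefore ∬_D (22/(x^2 + y^2 + 1)) dA = 22π log(26).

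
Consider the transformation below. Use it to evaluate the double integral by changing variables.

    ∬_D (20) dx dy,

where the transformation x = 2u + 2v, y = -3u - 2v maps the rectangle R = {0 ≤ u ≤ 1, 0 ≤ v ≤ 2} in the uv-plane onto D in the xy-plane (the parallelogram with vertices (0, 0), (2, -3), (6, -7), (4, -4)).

Compute the Jacobian determinant of (x, y) with respect to (u, v):

    ∂(x,y)/∂(u,v) = | 2  2 | = (2)(-2) - (2)(-3) = 2.
                   | -3  -2 |

Its absolute value is |J| = 2 (the area scaling factor).

Substituting x = 2u + 2v, y = -3u - 2v into the integrand,

    20 → 20,

so the integral becomes

    ∬_R (20) · |J| du dv = ∫_0^1 ∫_0^2 (40) dv du.

Inner (v): 80.
Outer (u): 80.

Therefore ∬_D (20) dx dy = 80.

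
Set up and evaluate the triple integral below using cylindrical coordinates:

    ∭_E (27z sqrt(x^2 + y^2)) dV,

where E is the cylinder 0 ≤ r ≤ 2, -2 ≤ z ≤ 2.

In cylindrical coordinates, x = r cos(θ), y = r sin(θ), z = z, and dV = r dr dθ dz.

The integrand becomes 27r z, so

    ∭_E (27z sqrt(x^2 + y^2)) dV = ∫_{0}^{2π} ∫_{0}^{2} ∫_{-2}^{2} (27r z) · r dz dr dθ.

Inner (z): 0.
Middle (r from 0 to 2): 0.
Outer (θ): 0.

Therefore the triple integral equals 0.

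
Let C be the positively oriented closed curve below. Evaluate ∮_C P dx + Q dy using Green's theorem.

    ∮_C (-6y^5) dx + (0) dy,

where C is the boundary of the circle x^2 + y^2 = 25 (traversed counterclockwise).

Green's theorem converts the closed line integral into a double integral over the enclosed region D:

    ∮_C P dx + Q dy = ∬_D (∂Q/∂x - ∂P/∂y) dA.

Here P = -6y^5, Q = 0, so

    ∂Q/∂x = 0,    ∂P/∂y = -30y^4,
    ∂Q/∂x - ∂P/∂y = 30y^4.

D is the region x^2 + y^2 ≤ 25. Evaluating the double integral:

In polar coordinates (x = r cos θ, y = r sin θ, dA = r dr dθ) the integrand becomes 30r^4sin(θ)^4, so

    ∬_D (30y^4) dA = ∫_0^{2π} ∫_0^{5} (30r^4sin(θ)^4) · r dr dθ.

Inner (r from 0 to 5): 78125sin(θ)^4.
Outer (θ from 0 to 2π): 234375π/4.

Therefore ∮_C P dx + Q dy = 234375π/4.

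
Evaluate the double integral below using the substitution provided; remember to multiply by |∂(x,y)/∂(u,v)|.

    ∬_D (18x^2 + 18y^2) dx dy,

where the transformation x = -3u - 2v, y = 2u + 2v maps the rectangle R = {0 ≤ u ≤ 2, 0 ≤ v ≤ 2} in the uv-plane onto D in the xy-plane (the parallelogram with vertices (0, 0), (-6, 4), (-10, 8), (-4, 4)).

Compute the Jacobian determinant of (x, y) with respect to (u, v):

    ∂(x,y)/∂(u,v) = | -3  -2 | = (-3)(2) - (-2)(2) = -2.
                   | 2  2 |

Its absolute value is |J| = 2 (the area scaling factor).

Substituting x = -3u - 2v, y = 2u + 2v into the integrand,

    18x^2 + 18y^2 → 234u^2 + 360u v + 144v^2,

so the integral becomes

    ∬_R (234u^2 + 360u v + 144v^2) · |J| du dv = ∫_0^2 ∫_0^2 (468u^2 + 720u v + 288v^2) dv du.

Inner (v): 936u^2 + 1440u + 768.
Outer (u): 6912.

Therefore ∬_D (18x^2 + 18y^2) dx dy = 6912.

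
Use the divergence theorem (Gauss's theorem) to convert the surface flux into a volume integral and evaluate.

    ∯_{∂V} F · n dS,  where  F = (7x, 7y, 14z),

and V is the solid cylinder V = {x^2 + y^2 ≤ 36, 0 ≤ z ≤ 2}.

By the divergence theorem,

    ∯_{∂V} F · n dS = ∭_V (∇ · F) dV.

Compute the divergence:
    ∇ · F = ∂F_x/∂x + ∂F_y/∂y + ∂F_z/∂z = 7 + 7 + 14 = 28.

In cylindrical coordinates, x = r cos(θ), y = r sin(θ), z = z, dV = r dr dθ dz, with 0 ≤ r ≤ 6, 0 ≤ θ ≤ 2π, 0 ≤ z ≤ 2.

The integrand, after substitution and multiplying by the volume element, becomes (28) · r, so

    ∭_V (∇·F) dV = ∫_0^{2π} ∫_0^{6} ∫_0^{2} (28) · r dz dr dθ.

Inner (z from 0 to 2): 56r.
Middle (r from 0 to 6): 1008.
Outer (θ from 0 to 2π): 2016π.

Therefore ∯_{∂V} F · n dS = 2016π.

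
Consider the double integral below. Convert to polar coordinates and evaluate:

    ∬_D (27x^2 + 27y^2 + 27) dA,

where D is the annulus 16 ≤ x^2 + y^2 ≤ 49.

The region D is 4 ≤ r ≤ 7, 0 ≤ θ ≤ 2π in polar coordinates, where x = r cos(θ), y = r sin(θ), and dA = r dr dθ.

Under the substitution, the integrand becomes 27r^2 + 27, so

    ∬_D (27x^2 + 27y^2 + 27) dA = ∫_{0}^{2π} ∫_{4}^{7} (27r^2 + 27) · r dr dθ.

Inner integral (in r): ∫_{4}^{7} (27r^2 + 27) · r dr = 59697/4.

Outer integral (in θ): ∫_{0}^{2π} (59697/4) dθ = 59697π/2.

Therefore ∬_D (27x^2 + 27y^2 + 27) dA = 59697π/2.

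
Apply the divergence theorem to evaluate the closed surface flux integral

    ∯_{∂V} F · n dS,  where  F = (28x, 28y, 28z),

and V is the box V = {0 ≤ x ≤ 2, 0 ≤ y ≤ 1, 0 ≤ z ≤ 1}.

By the divergence theorem,

    ∯_{∂V} F · n dS = ∭_V (∇ · F) dV.

Compute the divergence:
    ∇ · F = ∂F_x/∂x + ∂F_y/∂y + ∂F_z/∂z = 28 + 28 + 28 = 84.

V is a rectangular box, so dV = dx dy dz with 0 ≤ x ≤ 2, 0 ≤ y ≤ 1, 0 ≤ z ≤ 1.

Integrate (84) over V as an iterated integral:

    ∭_V (∇·F) dV = ∫_0^{2} ∫_0^{1} ∫_0^{1} (84) dz dy dx.

Inner (z from 0 to 1): 84.
Middle (y from 0 to 1): 84.
Outer (x from 0 to 2): 168.

Therefore ∯_{∂V} F · n dS = 168.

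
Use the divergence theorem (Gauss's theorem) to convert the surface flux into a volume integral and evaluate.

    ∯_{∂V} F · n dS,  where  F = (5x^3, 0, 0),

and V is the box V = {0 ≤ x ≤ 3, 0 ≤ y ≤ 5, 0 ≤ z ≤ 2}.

By the divergence theorem,

    ∯_{∂V} F · n dS = ∭_V (∇ · F) dV.

Compute the divergence:
    ∇ · F = ∂F_x/∂x + ∂F_y/∂y + ∂F_z/∂z = 15x^2 + 0 + 0 = 15x^2.

V is a rectangular box, so dV = dx dy dz with 0 ≤ x ≤ 3, 0 ≤ y ≤ 5, 0 ≤ z ≤ 2.

Integrate (15x^2) over V as an iterated integral:

    ∭_V (∇·F) dV = ∫_0^{3} ∫_0^{5} ∫_0^{2} (15x^2) dz dy dx.

Inner (z from 0 to 2): 30x^2.
Middle (y from 0 to 5): 150x^2.
Outer (x from 0 to 3): 1350.

Therefore ∯_{∂V} F · n dS = 1350.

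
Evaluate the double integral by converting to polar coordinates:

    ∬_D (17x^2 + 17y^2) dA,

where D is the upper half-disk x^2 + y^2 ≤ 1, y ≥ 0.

The region D is 0 ≤ r ≤ 1, 0 ≤ θ ≤ π in polar coordinates, where x = r cos(θ), y = r sin(θ), and dA = r dr dθ.

Under the substitution, the integrand becomes 17r^2, so

    ∬_D (17x^2 + 17y^2) dA = ∫_{0}^{π} ∫_{0}^{1} (17r^2) · r dr dθ.

Inner integral (in r): ∫_{0}^{1} (17r^2) · r dr = 17/4.

Outer integral (in θ): ∫_{0}^{π} (17/4) dθ = 17π/4.

Therefore ∬_D (17x^2 + 17y^2) dA = 17π/4.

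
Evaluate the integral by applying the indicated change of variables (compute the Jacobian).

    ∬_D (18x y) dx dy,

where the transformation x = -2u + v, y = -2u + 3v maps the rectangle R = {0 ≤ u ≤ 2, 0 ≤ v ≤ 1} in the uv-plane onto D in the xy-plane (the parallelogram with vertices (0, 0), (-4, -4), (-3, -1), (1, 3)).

Compute the Jacobian determinant of (x, y) with respect to (u, v):

    ∂(x,y)/∂(u,v) = | -2  1 | = (-2)(3) - (1)(-2) = -4.
                   | -2  3 |

Its absolute value is |J| = 4 (the area scaling factor).

Substituting x = -2u + v, y = -2u + 3v into the integrand,

    18x y → 72u^2 - 144u v + 54v^2,

so the integral becomes

    ∬_R (72u^2 - 144u v + 54v^2) · |J| du dv = ∫_0^2 ∫_0^1 (288u^2 - 576u v + 216v^2) dv du.

Inner (v): 288u^2 - 288u + 72.
Outer (u): 336.

Therefore ∬_D (18x y) dx dy = 336.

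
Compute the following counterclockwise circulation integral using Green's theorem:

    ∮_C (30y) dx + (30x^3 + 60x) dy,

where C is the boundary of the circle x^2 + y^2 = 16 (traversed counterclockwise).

Green's theorem converts the closed line integral into a double integral over the enclosed region D:

    ∮_C P dx + Q dy = ∬_D (∂Q/∂x - ∂P/∂y) dA.

Here P = 30y, Q = 30x^3 + 60x, so

    ∂Q/∂x = 90x^2 + 60,    ∂P/∂y = 30,
    ∂Q/∂x - ∂P/∂y = 90x^2 + 30.

D is the region x^2 + y^2 ≤ 16. Evaluating the double integral:

In polar coordinates (x = r cos θ, y = r sin θ, dA = r dr dθ) the integrand becomes 90r^2cos(θ)^2 + 30, so

    ∬_D (90x^2 + 30) dA = ∫_0^{2π} ∫_0^{4} (90r^2cos(θ)^2 + 30) · r dr dθ.

Inner (r from 0 to 4): 5760cos(θ)^2 + 240.
Outer (θ from 0 to 2π): 6240π.

Therefore ∮_C P dx + Q dy = 6240π.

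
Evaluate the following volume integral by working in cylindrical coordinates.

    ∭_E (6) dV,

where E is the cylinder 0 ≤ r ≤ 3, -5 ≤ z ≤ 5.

In cylindrical coordinates, x = r cos(θ), y = r sin(θ), z = z, and dV = r dr dθ dz.

The integrand becomes 6, so

    ∭_E (6) dV = ∫_{0}^{2π} ∫_{0}^{3} ∫_{-5}^{5} (6) · r dz dr dθ.

Inner (z): 60r.
Middle (r from 0 to 3): 270.
Outer (θ): 540π.

Therefore the triple integral equals 540π.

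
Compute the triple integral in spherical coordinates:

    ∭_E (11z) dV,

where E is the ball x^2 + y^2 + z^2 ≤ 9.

In spherical coordinates, x = ρ sin(φ) cos(θ), y = ρ sin(φ) sin(θ), z = ρ cos(φ), and dV = ρ^2 sin(φ) dρ dφ dθ.

The integrand becomes 11ρ cos(φ), so

    ∭_E (11z) dV = ∫_{0}^{2π} ∫_{0}^{π} ∫_{0}^{3} (11ρ cos(φ)) · ρ^2 sin(φ) dρ dφ dθ.

Inner (ρ): 891sin(2φ)/8.
Middle (φ): 0.
Outer (θ): 0.

Therefore the triple integral equals 0.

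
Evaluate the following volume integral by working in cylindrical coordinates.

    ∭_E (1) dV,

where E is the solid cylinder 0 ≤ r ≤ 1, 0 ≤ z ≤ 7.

In cylindrical coordinates, x = r cos(θ), y = r sin(θ), z = z, and dV = r dr dθ dz.

The integrand becomes 1, so

    ∭_E (1) dV = ∫_{0}^{2π} ∫_{0}^{1} ∫_{0}^{7} (1) · r dz dr dθ.

Inner (z): 7r.
Middle (r from 0 to 1): 7/2.
Outer (θ): 7π.

Therefore the triple integral equals 7π.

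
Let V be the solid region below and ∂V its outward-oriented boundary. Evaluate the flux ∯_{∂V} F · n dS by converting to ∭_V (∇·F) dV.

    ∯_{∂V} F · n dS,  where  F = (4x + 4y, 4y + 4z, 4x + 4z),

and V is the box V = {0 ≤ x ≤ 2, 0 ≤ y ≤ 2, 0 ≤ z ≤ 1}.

By the divergence theorem,

    ∯_{∂V} F · n dS = ∭_V (∇ · F) dV.

Compute the divergence:
    ∇ · F = ∂F_x/∂x + ∂F_y/∂y + ∂F_z/∂z = 4 + 4 + 4 = 12.

V is a rectangular box, so dV = dx dy dz with 0 ≤ x ≤ 2, 0 ≤ y ≤ 2, 0 ≤ z ≤ 1.

Integrate (12) over V as an iterated integral:

    ∭_V (∇·F) dV = ∫_0^{2} ∫_0^{2} ∫_0^{1} (12) dz dy dx.

Inner (z from 0 to 1): 12.
Middle (y from 0 to 2): 24.
Outer (x from 0 to 2): 48.

Therefore ∯_{∂V} F · n dS = 48.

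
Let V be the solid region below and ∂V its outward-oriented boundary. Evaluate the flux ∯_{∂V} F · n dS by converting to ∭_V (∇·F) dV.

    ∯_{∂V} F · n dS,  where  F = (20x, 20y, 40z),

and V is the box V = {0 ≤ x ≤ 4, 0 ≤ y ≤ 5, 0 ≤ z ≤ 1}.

By the divergence theorem,

    ∯_{∂V} F · n dS = ∭_V (∇ · F) dV.

Compute the divergence:
    ∇ · F = ∂F_x/∂x + ∂F_y/∂y + ∂F_z/∂z = 20 + 20 + 40 = 80.

V is a rectangular box, so dV = dx dy dz with 0 ≤ x ≤ 4, 0 ≤ y ≤ 5, 0 ≤ z ≤ 1.

Integrate (80) over V as an iterated integral:

    ∭_V (∇·F) dV = ∫_0^{4} ∫_0^{5} ∫_0^{1} (80) dz dy dx.

Inner (z from 0 to 1): 80.
Middle (y from 0 to 5): 400.
Outer (x from 0 to 4): 1600.

Therefore ∯_{∂V} F · n dS = 1600.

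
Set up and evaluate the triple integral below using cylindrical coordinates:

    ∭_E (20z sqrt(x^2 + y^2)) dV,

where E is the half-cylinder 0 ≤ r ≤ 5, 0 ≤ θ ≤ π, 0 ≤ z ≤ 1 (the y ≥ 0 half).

In cylindrical coordinates, x = r cos(θ), y = r sin(θ), z = z, and dV = r dr dθ dz.

The integrand becomes 20r z, so

    ∭_E (20z sqrt(x^2 + y^2)) dV = ∫_{0}^{π} ∫_{0}^{5} ∫_{0}^{1} (20r z) · r dz dr dθ.

Inner (z): 10r^2.
Middle (r from 0 to 5): 1250/3.
Outer (θ): 1250π/3.

Therefore the triple integral equals 1250π/3.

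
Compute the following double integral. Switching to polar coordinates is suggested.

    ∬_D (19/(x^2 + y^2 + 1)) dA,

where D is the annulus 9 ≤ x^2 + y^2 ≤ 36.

The region D is 3 ≤ r ≤ 6, 0 ≤ θ ≤ 2π in polar coordinates, where x = r cos(θ), y = r sin(θ), and dA = r dr dθ.

Under the substitution, the integrand becomes 19/(r^2 + 1), so

    ∬_D (19/(x^2 + y^2 + 1)) dA = ∫_{0}^{2π} ∫_{3}^{6} (19/(r^2 + 1)) · r dr dθ.

Inner integral (in r): ∫_{3}^{6} (19/(r^2 + 1)) · r dr = log(129961739795077sqrt(370)/10000000000).

Outer integral (in θ): ∫_{0}^{2π} (log(129961739795077sqrt(370)/10000000000)) dθ = log((129961739795077sqrt(370)/10000000000)^(2π)).

Therefore ∬_D (19/(x^2 + y^2 + 1)) dA = log((129961739795077sqrt(370)/10000000000)^(2π)).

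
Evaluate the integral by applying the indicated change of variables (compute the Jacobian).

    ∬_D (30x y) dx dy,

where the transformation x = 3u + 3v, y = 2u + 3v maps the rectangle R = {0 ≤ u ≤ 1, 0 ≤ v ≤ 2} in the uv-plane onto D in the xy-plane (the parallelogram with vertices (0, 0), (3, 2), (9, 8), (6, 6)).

Compute the Jacobian determinant of (x, y) with respect to (u, v):

    ∂(x,y)/∂(u,v) = | 3  3 | = (3)(3) - (3)(2) = 3.
                   | 2  3 |

Its absolute value is |J| = 3 (the area scaling factor).

Substituting x = 3u + 3v, y = 2u + 3v into the integrand,

    30x y → 180u^2 + 450u v + 270v^2,

so the integral becomes

    ∬_R (180u^2 + 450u v + 270v^2) · |J| du dv = ∫_0^1 ∫_0^2 (540u^2 + 1350u v + 810v^2) dv du.

Inner (v): 1080u^2 + 2700u + 2160.
Outer (u): 3870.

Therefore ∬_D (30x y) dx dy = 3870.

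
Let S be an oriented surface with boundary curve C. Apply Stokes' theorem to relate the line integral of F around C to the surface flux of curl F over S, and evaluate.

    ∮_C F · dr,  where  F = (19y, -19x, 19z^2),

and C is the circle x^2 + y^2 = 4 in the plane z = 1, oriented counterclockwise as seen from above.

Let S be the flat disk x^2 + y^2 ≤ 4 in the plane z = 1, with upward unit normal n̂ = ẑ. By Stokes' theorem,

    ∮_C F · dr = ∬_S (∇ × F) · n̂ dS = ∬_D (curl F)_z dA,

where D is the disk x^2 + y^2 ≤ 4.

Compute the curl of F = (19y, -19x, 19z^2):
    (∇ × F)_x = ∂F_z/∂y - ∂F_y/∂z = 0,
    (∇ × F)_y = ∂F_x/∂z - ∂F_z/∂x = 0,
    (∇ × F)_z = ∂F_y/∂x - ∂F_x/∂y = -38.

On z = 1, (curl F)_z = -38.

Convert to polar (x = r cos θ, y = r sin θ, dA = r dr dθ); the integrand becomes -38, so

    ∬_D (curl F)_z dA = ∫_0^{2π} ∫_0^{2} (-38) · r dr dθ.

Inner (r from 0 to 2): -76.
Outer (θ from 0 to 2π): -152π.

Therefore ∮_C F · dr = -152π.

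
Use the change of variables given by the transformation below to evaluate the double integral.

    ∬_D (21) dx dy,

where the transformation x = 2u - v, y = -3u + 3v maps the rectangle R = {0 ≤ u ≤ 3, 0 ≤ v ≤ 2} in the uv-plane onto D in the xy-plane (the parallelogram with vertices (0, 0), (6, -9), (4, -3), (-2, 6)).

Compute the Jacobian determinant of (x, y) with respect to (u, v):

    ∂(x,y)/∂(u,v) = | 2  -1 | = (2)(3) - (-1)(-3) = 3.
                   | -3  3 |

Its absolute value is |J| = 3 (the area scaling factor).

Substituting x = 2u - v, y = -3u + 3v into the integrand,

    21 → 21,

so the integral becomes

    ∬_R (21) · |J| du dv = ∫_0^3 ∫_0^2 (63) dv du.

Inner (v): 126.
Outer (u): 378.

Therefore ∬_D (21) dx dy = 378.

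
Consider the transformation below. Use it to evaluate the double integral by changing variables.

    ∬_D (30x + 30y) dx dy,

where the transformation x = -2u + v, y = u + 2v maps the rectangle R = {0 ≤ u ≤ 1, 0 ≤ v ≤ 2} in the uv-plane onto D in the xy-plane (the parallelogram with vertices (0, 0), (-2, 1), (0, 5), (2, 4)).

Compute the Jacobian determinant of (x, y) with respect to (u, v):

    ∂(x,y)/∂(u,v) = | -2  1 | = (-2)(2) - (1)(1) = -5.
                   | 1  2 |

Its absolute value is |J| = 5 (the area scaling factor).

Substituting x = -2u + v, y = u + 2v into the integrand,

    30x + 30y → -30u + 90v,

so the integral becomes

    ∬_R (-30u + 90v) · |J| du dv = ∫_0^1 ∫_0^2 (-150u + 450v) dv du.

Inner (v): 900 - 300u.
Outer (u): 750.

Therefore ∬_D (30x + 30y) dx dy = 750.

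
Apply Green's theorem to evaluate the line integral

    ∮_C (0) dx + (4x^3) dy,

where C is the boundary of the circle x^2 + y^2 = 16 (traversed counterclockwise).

Green's theorem converts the closed line integral into a double integral over the enclosed region D:

    ∮_C P dx + Q dy = ∬_D (∂Q/∂x - ∂P/∂y) dA.

Here P = 0, Q = 4x^3, so

    ∂Q/∂x = 12x^2,    ∂P/∂y = 0,
    ∂Q/∂x - ∂P/∂y = 12x^2.

D is the region x^2 + y^2 ≤ 16. Evaluating the double integral:

In polar coordinates (x = r cos θ, y = r sin θ, dA = r dr dθ) the integrand becomes 12r^2cos(θ)^2, so

    ∬_D (12x^2) dA = ∫_0^{2π} ∫_0^{4} (12r^2cos(θ)^2) · r dr dθ.

Inner (r from 0 to 4): 768cos(θ)^2.
Outer (θ from 0 to 2π): 768π.

Therefore ∮_C P dx + Q dy = 768π.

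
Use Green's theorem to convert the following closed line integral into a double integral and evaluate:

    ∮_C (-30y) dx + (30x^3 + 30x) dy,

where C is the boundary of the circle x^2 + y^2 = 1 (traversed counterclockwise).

Green's theorem converts the closed line integral into a double integral over the enclosed region D:

    ∮_C P dx + Q dy = ∬_D (∂Q/∂x - ∂P/∂y) dA.

Here P = -30y, Q = 30x^3 + 30x, so

    ∂Q/∂x = 90x^2 + 30,    ∂P/∂y = -30,
    ∂Q/∂x - ∂P/∂y = 90x^2 + 60.

D is the region x^2 + y^2 ≤ 1. Evaluating the double integral:

In polar coordinates (x = r cos θ, y = r sin θ, dA = r dr dθ) the integrand becomes 90r^2cos(θ)^2 + 60, so

    ∬_D (90x^2 + 60) dA = ∫_0^{2π} ∫_0^{1} (90r^2cos(θ)^2 + 60) · r dr dθ.

Inner (r from 0 to 1): 45cos(θ)^2/2 + 30.
Outer (θ from 0 to 2π): 165π/2.

Therefore ∮_C P dx + Q dy = 165π/2.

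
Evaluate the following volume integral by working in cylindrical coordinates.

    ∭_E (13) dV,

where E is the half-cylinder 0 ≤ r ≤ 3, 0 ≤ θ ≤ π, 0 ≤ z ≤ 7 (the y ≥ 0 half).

In cylindrical coordinates, x = r cos(θ), y = r sin(θ), z = z, and dV = r dr dθ dz.

The integrand becomes 13, so

    ∭_E (13) dV = ∫_{0}^{π} ∫_{0}^{3} ∫_{0}^{7} (13) · r dz dr dθ.

Inner (z): 91r.
Middle (r from 0 to 3): 819/2.
Outer (θ): 819π/2.

Therefore the triple integral equals 819π/2.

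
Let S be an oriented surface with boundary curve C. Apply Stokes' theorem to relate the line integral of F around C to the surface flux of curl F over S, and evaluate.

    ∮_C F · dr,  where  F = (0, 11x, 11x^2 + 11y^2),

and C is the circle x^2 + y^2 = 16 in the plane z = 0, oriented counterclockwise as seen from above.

Let S be the flat disk x^2 + y^2 ≤ 16 in the plane z = 0, with upward unit normal n̂ = ẑ. By Stokes' theorem,

    ∮_C F · dr = ∬_S (∇ × F) · n̂ dS = ∬_D (curl F)_z dA,

where D is the disk x^2 + y^2 ≤ 16.

Compute the curl of F = (0, 11x, 11x^2 + 11y^2):
    (∇ × F)_x = ∂F_z/∂y - ∂F_y/∂z = 22y,
    (∇ × F)_y = ∂F_x/∂z - ∂F_z/∂x = -22x,
    (∇ × F)_z = ∂F_y/∂x - ∂F_x/∂y = 11.

On z = 0, (curl F)_z = 11.

Convert to polar (x = r cos θ, y = r sin θ, dA = r dr dθ); the integrand becomes 11, so

    ∬_D (curl F)_z dA = ∫_0^{2π} ∫_0^{4} (11) · r dr dθ.

Inner (r from 0 to 4): 88.
Outer (θ from 0 to 2π): 176π.

Therefore ∮_C F · dr = 176π.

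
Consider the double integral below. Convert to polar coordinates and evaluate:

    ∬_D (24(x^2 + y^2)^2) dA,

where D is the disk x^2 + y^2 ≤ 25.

The region D is 0 ≤ r ≤ 5, 0 ≤ θ ≤ 2π in polar coordinates, where x = r cos(θ), y = r sin(θ), and dA = r dr dθ.

Under the substitution, the integrand becomes 24r^4, so

    ∬_D (24(x^2 + y^2)^2) dA = ∫_{0}^{2π} ∫_{0}^{5} (24r^4) · r dr dθ.

Inner integral (in r): ∫_{0}^{5} (24r^4) · r dr = 62500.

Outer integral (in θ): ∫_{0}^{2π} (62500) dθ = 125000π.

Therefore ∬_D (24(x^2 + y^2)^2) dA = 125000π.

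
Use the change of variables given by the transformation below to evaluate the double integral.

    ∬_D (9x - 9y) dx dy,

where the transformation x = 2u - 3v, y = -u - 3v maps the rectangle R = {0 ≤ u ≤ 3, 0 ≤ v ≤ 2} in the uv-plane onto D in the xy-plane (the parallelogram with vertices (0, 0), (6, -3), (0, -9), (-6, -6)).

Compute the Jacobian determinant of (x, y) with respect to (u, v):

    ∂(x,y)/∂(u,v) = | 2  -3 | = (2)(-3) - (-3)(-1) = -9.
                   | -1  -3 |

Its absolute value is |J| = 9 (the area scaling factor).

Substituting x = 2u - 3v, y = -u - 3v into the integrand,

    9x - 9y → 27u,

so the integral becomes

    ∬_R (27u) · |J| du dv = ∫_0^3 ∫_0^2 (243u) dv du.

Inner (v): 486u.
Outer (u): 2187.

Therefore ∬_D (9x - 9y) dx dy = 2187.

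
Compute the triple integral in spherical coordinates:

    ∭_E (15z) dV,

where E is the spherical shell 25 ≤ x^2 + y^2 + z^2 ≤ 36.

In spherical coordinates, x = ρ sin(φ) cos(θ), y = ρ sin(φ) sin(θ), z = ρ cos(φ), and dV = ρ^2 sin(φ) dρ dφ dθ.

The integrand becomes 15ρ cos(φ), so

    ∭_E (15z) dV = ∫_{0}^{2π} ∫_{0}^{π} ∫_{5}^{6} (15ρ cos(φ)) · ρ^2 sin(φ) dρ dφ dθ.

Inner (ρ): 10065sin(2φ)/8.
Middle (φ): 0.
Outer (θ): 0.

Therefore the triple integral equals 0.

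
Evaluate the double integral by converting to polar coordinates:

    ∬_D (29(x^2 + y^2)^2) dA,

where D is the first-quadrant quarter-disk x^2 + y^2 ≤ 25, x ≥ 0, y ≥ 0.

The region D is 0 ≤ r ≤ 5, 0 ≤ θ ≤ π/2 in polar coordinates, where x = r cos(θ), y = r sin(θ), and dA = r dr dθ.

Under the substitution, the integrand becomes 29r^4, so

    ∬_D (29(x^2 + y^2)^2) dA = ∫_{0}^{π/2} ∫_{0}^{5} (29r^4) · r dr dθ.

Inner integral (in r): ∫_{0}^{5} (29r^4) · r dr = 453125/6.

Outer integral (in θ): ∫_{0}^{π/2} (453125/6) dθ = 453125π/12.

Therefore ∬_D (29(x^2 + y^2)^2) dA = 453125π/12.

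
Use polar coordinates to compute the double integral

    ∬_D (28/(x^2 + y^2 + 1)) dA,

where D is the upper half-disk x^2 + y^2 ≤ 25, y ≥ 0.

The region D is 0 ≤ r ≤ 5, 0 ≤ θ ≤ π in polar coordinates, where x = r cos(θ), y = r sin(θ), and dA = r dr dθ.

Under the substitution, the integrand becomes 28/(r^2 + 1), so

    ∬_D (28/(x^2 + y^2 + 1)) dA = ∫_{0}^{π} ∫_{0}^{5} (28/(r^2 + 1)) · r dr dθ.

Inner integral (in r): ∫_{0}^{5} (28/(r^2 + 1)) · r dr = log(64509974703297150976).

Outer integral (in θ): ∫_{0}^{π} (log(64509974703297150976)) dθ = log(64509974703297150976^π).

Therefore ∬_D (28/(x^2 + y^2 + 1)) dA = log(64509974703297150976^π).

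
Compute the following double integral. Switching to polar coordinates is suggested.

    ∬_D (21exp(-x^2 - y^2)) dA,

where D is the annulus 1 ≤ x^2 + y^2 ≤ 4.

The region D is 1 ≤ r ≤ 2, 0 ≤ θ ≤ 2π in polar coordinates, where x = r cos(θ), y = r sin(θ), and dA = r dr dθ.

Under the substitution, the integrand becomes 21exp(-r^2), so

    ∬_D (21exp(-x^2 - y^2)) dA = ∫_{0}^{2π} ∫_{1}^{2} (21exp(-r^2)) · r dr dθ.

Inner integral (in r): ∫_{1}^{2} (21exp(-r^2)) · r dr = -(21 - 21exp(3))exp(-4)/2.

Outer integral (in θ): ∫_{0}^{2π} (-(21 - 21exp(3))exp(-4)/2) dθ = -21π (1 - exp(3))exp(-4).

Therefore ∬_D (21exp(-x^2 - y^2)) dA = -21π (1 - exp(3))exp(-4).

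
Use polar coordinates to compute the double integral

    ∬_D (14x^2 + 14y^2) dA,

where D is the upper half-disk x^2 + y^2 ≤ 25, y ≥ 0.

The region D is 0 ≤ r ≤ 5, 0 ≤ θ ≤ π in polar coordinates, where x = r cos(θ), y = r sin(θ), and dA = r dr dθ.

Under the substitution, the integrand becomes 14r^2, so

    ∬_D (14x^2 + 14y^2) dA = ∫_{0}^{π} ∫_{0}^{5} (14r^2) · r dr dθ.

Inner integral (in r): ∫_{0}^{5} (14r^2) · r dr = 4375/2.

Outer integral (in θ): ∫_{0}^{π} (4375/2) dθ = 4375π/2.

Therefore ∬_D (14x^2 + 14y^2) dA = 4375π/2.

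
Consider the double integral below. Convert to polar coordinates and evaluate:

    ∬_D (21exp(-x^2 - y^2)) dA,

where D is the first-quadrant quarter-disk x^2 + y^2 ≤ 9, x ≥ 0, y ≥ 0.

The region D is 0 ≤ r ≤ 3, 0 ≤ θ ≤ π/2 in polar coordinates, where x = r cos(θ), y = r sin(θ), and dA = r dr dθ.

Under the substitution, the integrand becomes 21exp(-r^2), so

    ∬_D (21exp(-x^2 - y^2)) dA = ∫_{0}^{π/2} ∫_{0}^{3} (21exp(-r^2)) · r dr dθ.

Inner integral (in r): ∫_{0}^{3} (21exp(-r^2)) · r dr = 21/2 - 21exp(-9)/2.

Outer integral (in θ): ∫_{0}^{π/2} (21/2 - 21exp(-9)/2) dθ = -21π (1 - exp(9))exp(-9)/4.

Therefore ∬_D (21exp(-x^2 - y^2)) dA = -21π (1 - exp(9))exp(-9)/4.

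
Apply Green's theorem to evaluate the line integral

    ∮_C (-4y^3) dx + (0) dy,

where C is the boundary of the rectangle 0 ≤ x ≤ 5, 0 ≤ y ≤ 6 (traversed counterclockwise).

Green's theorem converts the closed line integral into a double integral over the enclosed region D:

    ∮_C P dx + Q dy = ∬_D (∂Q/∂x - ∂P/∂y) dA.

Here P = -4y^3, Q = 0, so

    ∂Q/∂x = 0,    ∂P/∂y = -12y^2,
    ∂Q/∂x - ∂P/∂y = 12y^2.

D is the region 0 ≤ x ≤ 5, 0 ≤ y ≤ 6. Evaluating the double integral:

    ∬_D (12y^2) dA = ∫_0^{5} ∫_0^{6} (12y^2) dy dx.

Inner (y from 0 to 6): 864.
Outer (x from 0 to 5): 4320.

Therefore ∮_C P dx + Q dy = 4320.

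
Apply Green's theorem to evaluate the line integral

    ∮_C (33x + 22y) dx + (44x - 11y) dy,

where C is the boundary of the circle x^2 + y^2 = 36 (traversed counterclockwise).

Green's theorem converts the closed line integral into a double integral over the enclosed region D:

    ∮_C P dx + Q dy = ∬_D (∂Q/∂x - ∂P/∂y) dA.

Here P = 33x + 22y, Q = 44x - 11y, so

    ∂Q/∂x = 44,    ∂P/∂y = 22,
    ∂Q/∂x - ∂P/∂y = 22.

D is the region x^2 + y^2 ≤ 36. Evaluating the double integral:

In polar coordinates (x = r cos θ, y = r sin θ, dA = r dr dθ) the integrand becomes 22, so

    ∬_D (22) dA = ∫_0^{2π} ∫_0^{6} (22) · r dr dθ.

Inner (r from 0 to 6): 396.
Outer (θ from 0 to 2π): 792π.

Therefore ∮_C P dx + Q dy = 792π.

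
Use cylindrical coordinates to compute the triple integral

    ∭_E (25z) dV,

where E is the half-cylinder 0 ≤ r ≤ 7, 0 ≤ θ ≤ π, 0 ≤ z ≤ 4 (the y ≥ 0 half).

In cylindrical coordinates, x = r cos(θ), y = r sin(θ), z = z, and dV = r dr dθ dz.

The integrand becomes 25z, so

    ∭_E (25z) dV = ∫_{0}^{π} ∫_{0}^{7} ∫_{0}^{4} (25z) · r dz dr dθ.

Inner (z): 200r.
Middle (r from 0 to 7): 4900.
Outer (θ): 4900π.

Therefore the triple integral equals 4900π.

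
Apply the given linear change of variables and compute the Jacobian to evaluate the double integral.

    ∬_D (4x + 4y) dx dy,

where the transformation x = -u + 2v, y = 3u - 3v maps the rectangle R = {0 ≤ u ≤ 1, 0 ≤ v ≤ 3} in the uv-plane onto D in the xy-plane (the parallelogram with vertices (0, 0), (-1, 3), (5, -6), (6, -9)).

Compute the Jacobian determinant of (x, y) with respect to (u, v):

    ∂(x,y)/∂(u,v) = | -1  2 | = (-1)(-3) - (2)(3) = -3.
                   | 3  -3 |

Its absolute value is |J| = 3 (the area scaling factor).

Substituting x = -u + 2v, y = 3u - 3v into the integrand,

    4x + 4y → 8u - 4v,

so the integral becomes

    ∬_R (8u - 4v) · |J| du dv = ∫_0^1 ∫_0^3 (24u - 12v) dv du.

Inner (v): 72u - 54.
Outer (u): -18.

Therefore ∬_D (4x + 4y) dx dy = -18.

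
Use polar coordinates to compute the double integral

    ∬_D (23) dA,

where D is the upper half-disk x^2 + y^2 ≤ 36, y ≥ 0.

The region D is 0 ≤ r ≤ 6, 0 ≤ θ ≤ π in polar coordinates, where x = r cos(θ), y = r sin(θ), and dA = r dr dθ.

Under the substitution, the integrand becomes 23, so

    ∬_D (23) dA = ∫_{0}^{π} ∫_{0}^{6} (23) · r dr dθ.

Inner integral (in r): ∫_{0}^{6} (23) · r dr = 414.

Outer integral (in θ): ∫_{0}^{π} (414) dθ = 414π.

Therefore ∬_D (23) dA = 414π.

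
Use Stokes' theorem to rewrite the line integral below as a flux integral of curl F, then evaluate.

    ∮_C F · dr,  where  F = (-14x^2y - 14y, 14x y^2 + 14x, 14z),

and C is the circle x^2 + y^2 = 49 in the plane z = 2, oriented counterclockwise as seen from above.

Let S be the flat disk x^2 + y^2 ≤ 49 in the plane z = 2, with upward unit normal n̂ = ẑ. By Stokes' theorem,

    ∮_C F · dr = ∬_S (∇ × F) · n̂ dS = ∬_D (curl F)_z dA,

where D is the disk x^2 + y^2 ≤ 49.

Compute the curl of F = (-14x^2y - 14y, 14x y^2 + 14x, 14z):
    (∇ × F)_x = ∂F_z/∂y - ∂F_y/∂z = 0,
    (∇ × F)_y = ∂F_x/∂z - ∂F_z/∂x = 0,
    (∇ × F)_z = ∂F_y/∂x - ∂F_x/∂y = 14x^2 + 14y^2 + 28.

On z = 2, (curl F)_z = 14x^2 + 14y^2 + 28.

Convert to polar (x = r cos θ, y = r sin θ, dA = r dr dθ); the integrand becomes 14r^2 + 28, so

    ∬_D (curl F)_z dA = ∫_0^{2π} ∫_0^{7} (14r^2 + 28) · r dr dθ.

Inner (r from 0 to 7): 18179/2.
Outer (θ from 0 to 2π): 18179π.

Therefore ∮_C F · dr = 18179π.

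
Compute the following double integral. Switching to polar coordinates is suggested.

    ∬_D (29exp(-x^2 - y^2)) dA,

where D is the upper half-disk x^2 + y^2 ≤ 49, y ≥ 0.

The region D is 0 ≤ r ≤ 7, 0 ≤ θ ≤ π in polar coordinates, where x = r cos(θ), y = r sin(θ), and dA = r dr dθ.

Under the substitution, the integrand becomes 29exp(-r^2), so

    ∬_D (29exp(-x^2 - y^2)) dA = ∫_{0}^{π} ∫_{0}^{7} (29exp(-r^2)) · r dr dθ.

Inner integral (in r): ∫_{0}^{7} (29exp(-r^2)) · r dr = 29/2 - 29exp(-49)/2.

Outer integral (in θ): ∫_{0}^{π} (29/2 - 29exp(-49)/2) dθ = -29π (1 - exp(49))exp(-49)/2.

Therefore ∬_D (29exp(-x^2 - y^2)) dA = -29π (1 - exp(49))exp(-49)/2.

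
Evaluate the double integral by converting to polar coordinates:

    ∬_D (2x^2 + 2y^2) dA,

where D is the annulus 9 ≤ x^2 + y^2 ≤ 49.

The region D is 3 ≤ r ≤ 7, 0 ≤ θ ≤ 2π in polar coordinates, where x = r cos(θ), y = r sin(θ), and dA = r dr dθ.

Under the substitution, the integrand becomes 2r^2, so

    ∬_D (2x^2 + 2y^2) dA = ∫_{0}^{2π} ∫_{3}^{7} (2r^2) · r dr dθ.

Inner integral (in r): ∫_{3}^{7} (2r^2) · r dr = 1160.

Outer integral (in θ): ∫_{0}^{2π} (1160) dθ = 2320π.

Therefore ∬_D (2x^2 + 2y^2) dA = 2320π.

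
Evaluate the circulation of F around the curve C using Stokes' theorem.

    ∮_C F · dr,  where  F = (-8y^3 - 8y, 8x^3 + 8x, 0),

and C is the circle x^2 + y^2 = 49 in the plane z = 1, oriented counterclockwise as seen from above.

Let S be the flat disk x^2 + y^2 ≤ 49 in the plane z = 1, with upward unit normal n̂ = ẑ. By Stokes' theorem,

    ∮_C F · dr = ∬_S (∇ × F) · n̂ dS = ∬_D (curl F)_z dA,

where D is the disk x^2 + y^2 ≤ 49.

Compute the curl of F = (-8y^3 - 8y, 8x^3 + 8x, 0):
    (∇ × F)_x = ∂F_z/∂y - ∂F_y/∂z = 0,
    (∇ × F)_y = ∂F_x/∂z - ∂F_z/∂x = 0,
    (∇ × F)_z = ∂F_y/∂x - ∂F_x/∂y = 24x^2 + 24y^2 + 16.

On z = 1, (curl F)_z = 24x^2 + 24y^2 + 16.

Convert to polar (x = r cos θ, y = r sin θ, dA = r dr dθ); the integrand becomes 24r^2 + 16, so

    ∬_D (curl F)_z dA = ∫_0^{2π} ∫_0^{7} (24r^2 + 16) · r dr dθ.

Inner (r from 0 to 7): 14798.
Outer (θ from 0 to 2π): 29596π.

Therefore ∮_C F · dr = 29596π.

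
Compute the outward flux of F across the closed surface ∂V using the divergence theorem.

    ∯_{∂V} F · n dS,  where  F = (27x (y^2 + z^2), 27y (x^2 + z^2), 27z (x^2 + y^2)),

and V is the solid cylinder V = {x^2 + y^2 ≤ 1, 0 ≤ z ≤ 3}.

By the divergence theorem,

    ∯_{∂V} F · n dS = ∭_V (∇ · F) dV.

Compute the divergence:
    ∇ · F = ∂F_x/∂x + ∂F_y/∂y + ∂F_z/∂z = 27y^2 + 27z^2 + 27x^2 + 27z^2 + 27x^2 + 27y^2 = 54x^2 + 54y^2 + 54z^2.

In cylindrical coordinates, x = r cos(θ), y = r sin(θ), z = z, dV = r dr dθ dz, with 0 ≤ r ≤ 1, 0 ≤ θ ≤ 2π, 0 ≤ z ≤ 3.

The integrand, after substitution and multiplying by the volume element, becomes (54r^2 + 54z^2) · r, so

    ∭_V (∇·F) dV = ∫_0^{2π} ∫_0^{1} ∫_0^{3} (54r^2 + 54z^2) · r dz dr dθ.

Inner (z from 0 to 3): 162r (r^2 + 3).
Middle (r from 0 to 1): 567/2.
Outer (θ from 0 to 2π): 567π.

Therefore ∯_{∂V} F · n dS = 567π.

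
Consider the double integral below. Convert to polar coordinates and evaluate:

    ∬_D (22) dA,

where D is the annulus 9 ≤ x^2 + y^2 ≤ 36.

The region D is 3 ≤ r ≤ 6, 0 ≤ θ ≤ 2π in polar coordinates, where x = r cos(θ), y = r sin(θ), and dA = r dr dθ.

Under the substitution, the integrand becomes 22, so

    ∬_D (22) dA = ∫_{0}^{2π} ∫_{3}^{6} (22) · r dr dθ.

Inner integral (in r): ∫_{3}^{6} (22) · r dr = 297.

Outer integral (in θ): ∫_{0}^{2π} (297) dθ = 594π.

Therefore ∬_D (22) dA = 594π.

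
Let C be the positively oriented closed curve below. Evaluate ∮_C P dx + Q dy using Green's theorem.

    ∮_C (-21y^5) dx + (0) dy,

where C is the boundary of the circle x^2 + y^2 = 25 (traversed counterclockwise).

Green's theorem converts the closed line integral into a double integral over the enclosed region D:

    ∮_C P dx + Q dy = ∬_D (∂Q/∂x - ∂P/∂y) dA.

Here P = -21y^5, Q = 0, so

    ∂Q/∂x = 0,    ∂P/∂y = -105y^4,
    ∂Q/∂x - ∂P/∂y = 105y^4.

D is the region x^2 + y^2 ≤ 25. Evaluating the double integral:

In polar coordinates (x = r cos θ, y = r sin θ, dA = r dr dθ) the integrand becomes 105r^4sin(θ)^4, so

    ∬_D (105y^4) dA = ∫_0^{2π} ∫_0^{5} (105r^4sin(θ)^4) · r dr dθ.

Inner (r from 0 to 5): 546875sin(θ)^4/2.
Outer (θ from 0 to 2π): 1640625π/8.

Therefore ∮_C P dx + Q dy = 1640625π/8.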